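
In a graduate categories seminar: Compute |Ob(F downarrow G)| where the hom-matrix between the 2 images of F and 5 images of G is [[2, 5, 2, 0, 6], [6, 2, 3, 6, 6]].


Objects of (F downarrow G) are triples (a, b, h: F(a)->G(b)).
The count equals the sum of all entries in the hom-matrix.
sum(row 0) = 15
sum(row 1) = 23
Grand total = 38

38


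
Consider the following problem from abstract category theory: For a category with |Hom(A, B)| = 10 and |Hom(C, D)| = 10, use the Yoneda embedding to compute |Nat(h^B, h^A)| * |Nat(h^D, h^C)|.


By the Yoneda lemma, Nat(h^B, h^A) is isomorphic to Hom(A, B),
so |Nat(h^B, h^A)| = |Hom(A, B)| and |Nat(h^D, h^C)| = |Hom(C, D)|.
|Hom(A, B)| = 10, |Hom(C, D)| = 10.
|Nat(h^B, h^A) x Nat(h^D, h^C)| = 10 * 10 = 100

100


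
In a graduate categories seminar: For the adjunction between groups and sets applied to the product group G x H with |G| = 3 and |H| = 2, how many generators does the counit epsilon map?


The counit epsilon_K: F(U(K)) -> K of the Free-Forgetful adjunction
maps |K| generators of F(U(K)) into K. For K = G x H (the product group),
|G x H| = |G| * |H|.
Total generators mapped = 3 * 2 = 6.

6


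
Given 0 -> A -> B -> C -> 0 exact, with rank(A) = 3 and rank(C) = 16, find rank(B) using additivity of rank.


For a short exact sequence 0 -> A -> B -> C -> 0,
rank is additive: rank(B) = rank(A) + rank(C).
rank(B) = 3 + 16 = 19

19


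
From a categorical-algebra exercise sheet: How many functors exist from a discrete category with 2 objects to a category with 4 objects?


A functor from a discrete category C to D is determined by
where each object maps. Each of the 2 objects of C can map
to any of the 4 objects of D independently.
Number of functors = 4^2 = 16

16


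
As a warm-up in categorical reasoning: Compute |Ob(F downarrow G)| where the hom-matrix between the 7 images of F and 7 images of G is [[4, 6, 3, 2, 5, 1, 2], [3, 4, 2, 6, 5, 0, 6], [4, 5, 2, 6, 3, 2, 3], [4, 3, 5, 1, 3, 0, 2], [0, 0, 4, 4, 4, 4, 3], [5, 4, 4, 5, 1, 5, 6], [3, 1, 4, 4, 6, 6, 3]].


Objects of (F downarrow G) are triples (a, b, h: F(a)->G(b)).
The count equals the sum of all entries in the hom-matrix.
sum(row 0) = 23
sum(row 1) = 26
sum(row 2) = 25
sum(row 3) = 18
sum(row 4) = 19
sum(row 5) = 30
sum(row 6) = 27
Grand total = 168

168


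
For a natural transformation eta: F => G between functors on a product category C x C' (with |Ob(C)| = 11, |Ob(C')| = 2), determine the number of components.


A natural transformation eta: F => G assigns one component morphism per
object of the domain category.
The domain is the product category C x C', so
|Ob(C x C')| = |Ob(C)| * |Ob(C')| = 11 * 2 = 22.
Therefore eta has 22 component morphisms.

22


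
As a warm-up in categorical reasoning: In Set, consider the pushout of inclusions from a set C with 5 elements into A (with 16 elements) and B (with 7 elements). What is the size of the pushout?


The pushout A +_C B identifies the images of C in A and B.
|A +_C B| = |A| + |B| - |C| (for injections).
= 16 + 7 - 5 = 18

18


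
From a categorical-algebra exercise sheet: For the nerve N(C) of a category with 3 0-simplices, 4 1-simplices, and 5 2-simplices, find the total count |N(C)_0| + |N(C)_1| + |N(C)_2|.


The 2-skeleton of the nerve N(C) consists of simplices in dimensions 0, 1, 2:
  |N(C)_0| = 3 (objects)
  |N(C)_1| = 4 (morphisms)
  |N(C)_2| = 5 (composable pairs)
Total = 3 + 4 + 5 = 12

12


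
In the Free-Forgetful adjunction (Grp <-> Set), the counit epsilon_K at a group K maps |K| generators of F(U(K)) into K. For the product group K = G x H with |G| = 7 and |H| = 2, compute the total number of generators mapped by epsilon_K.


The counit epsilon_K: F(U(K)) -> K of the Free-Forgetful adjunction
maps |K| generators of F(U(K)) into K. For K = G x H (the product group),
|G x H| = |G| * |H|.
Total generators mapped = 7 * 2 = 14.

14


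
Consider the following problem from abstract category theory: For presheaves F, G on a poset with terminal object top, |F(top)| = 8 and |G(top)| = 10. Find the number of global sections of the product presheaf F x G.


Global sections of a presheaf on a poset with terminal top satisfy
Gamma(H) ~ H(top). Presheaves admit pointwise products, so
(F x G)(top) = F(top) x G(top) (Cartesian product).
|Gamma(F x G)| = |F(top)| * |G(top)| = 8 * 10 = 80.

80


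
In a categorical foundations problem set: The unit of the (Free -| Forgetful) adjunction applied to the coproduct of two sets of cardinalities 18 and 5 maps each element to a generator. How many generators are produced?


The unit eta_X: X -> U(F(X)) of the Free-Forgetful adjunction
maps each element of X to a generator of F(X). For X = S + T (disjoint
union in Set), |S + T| = |S| + |T|.
Total mappings = 18 + 5 = 23.

23


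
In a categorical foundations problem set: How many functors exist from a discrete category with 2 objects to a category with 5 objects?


A functor from a discrete category C to D is determined by
where each object maps. Each of the 2 objects of C can map
to any of the 5 objects of D independently.
Number of functors = 5^2 = 25

25


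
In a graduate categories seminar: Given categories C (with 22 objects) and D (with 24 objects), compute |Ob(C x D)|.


The product category C x D has objects that are pairs (c, d).
Number of pairs = |Ob(C)| * |Ob(D)| = 22 * 24 = 528

528


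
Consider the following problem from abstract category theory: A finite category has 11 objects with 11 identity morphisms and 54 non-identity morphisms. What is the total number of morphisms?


Each object has an identity morphism, giving 11 identities.
Adding the 54 non-identity morphisms:
Total = 11 + 54 = 65

65


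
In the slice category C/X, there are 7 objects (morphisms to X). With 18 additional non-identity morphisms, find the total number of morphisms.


In the slice category C/X, objects are morphisms to X.
Identity morphisms: 7 (one per object of C/X).
Non-identity morphisms: 18.
Total = 7 + 18 = 25

25


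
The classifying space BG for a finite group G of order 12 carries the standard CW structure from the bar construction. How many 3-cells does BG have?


In the bar-construction CW model of BG, the n-cells are indexed by
n-tuples [g_1|...|g_n] of non-identity elements of G (degenerate
simplices with some g_i = e do not contribute cells), so there are
(|G| - 1)^n n-cells.
For dim = 3 with |G| = 12:
cells = (12 - 1)^3 = 11^3 = 1331

1331


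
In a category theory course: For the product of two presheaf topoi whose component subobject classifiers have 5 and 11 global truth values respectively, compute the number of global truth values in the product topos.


In a product of presheaf topoi E_1 x E_2, the subobject classifier
is Omega = Omega_1 x Omega_2 (componentwise), so
|Omega(top)| = |Omega_1(top_1)| * |Omega_2(top_2)|.
= 5 * 11 = 55.

55


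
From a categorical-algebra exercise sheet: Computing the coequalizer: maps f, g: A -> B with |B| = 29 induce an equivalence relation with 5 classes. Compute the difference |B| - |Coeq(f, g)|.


The coequalizer Coeq(f, g) = B / ~ has one element per equivalence class.
|B| = 29, |Coeq(f, g)| = 5.
|B| - |Coeq(f, g)| = 29 - 5 = 24.

24


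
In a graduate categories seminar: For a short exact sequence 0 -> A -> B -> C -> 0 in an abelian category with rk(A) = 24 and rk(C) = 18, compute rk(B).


For a short exact sequence 0 -> A -> B -> C -> 0,
rank is additive: rank(B) = rank(A) + rank(C).
rank(B) = 24 + 18 = 42

42


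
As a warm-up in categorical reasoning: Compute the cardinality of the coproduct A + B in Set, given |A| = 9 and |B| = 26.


In Set, the coproduct A + B is the disjoint union.
|A + B| = |A| + |B| = 9 + 26 = 35

35


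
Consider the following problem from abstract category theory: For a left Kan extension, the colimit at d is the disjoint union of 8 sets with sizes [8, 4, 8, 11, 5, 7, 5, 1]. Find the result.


Pointwise, the left Kan extension (Lan_F H)(d) is the colimit, indexed
by the comma category (F downarrow d), of H composed with the
projection (F downarrow d) -> C. Here that colimit is given
as a coproduct (disjoint union) of sets, so its cardinality is the
sum of the sizes of the summands.
Coproduct of sets with sizes: 8 + 4 + 8 + 11 + 5 + 7 + 5 + 1
= 49

49


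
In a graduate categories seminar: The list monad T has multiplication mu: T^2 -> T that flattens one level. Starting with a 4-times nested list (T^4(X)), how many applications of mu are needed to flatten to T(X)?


Each application of mu: T^2 -> T removes one layer of nesting.
Starting at depth 4 (i.e., T^4(X)), we need to reach T(X).
Number of mu applications = 4 - 1 = 3

3


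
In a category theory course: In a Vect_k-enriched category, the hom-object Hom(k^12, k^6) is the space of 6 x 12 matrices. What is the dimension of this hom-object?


In Vect-enriched categories, Hom(k^n, k^m) is the space of m x n matrices.
dim(Hom(k^12, k^6)) = 6 * 12 = 72

72


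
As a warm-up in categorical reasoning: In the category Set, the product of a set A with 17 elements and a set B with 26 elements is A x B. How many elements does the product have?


In Set, the product A x B is the Cartesian product.
By the universal property, |A x B| = |A| * |B|.
|A x B| = 17 * 26 = 442

442


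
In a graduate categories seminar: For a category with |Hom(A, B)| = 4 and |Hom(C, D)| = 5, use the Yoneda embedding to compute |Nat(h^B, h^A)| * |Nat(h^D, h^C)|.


By the Yoneda lemma, Nat(h^B, h^A) is isomorphic to Hom(A, B),
so |Nat(h^B, h^A)| = |Hom(A, B)| and |Nat(h^D, h^C)| = |Hom(C, D)|.
|Hom(A, B)| = 4, |Hom(C, D)| = 5.
|Nat(h^B, h^A) x Nat(h^D, h^C)| = 4 * 5 = 20

20


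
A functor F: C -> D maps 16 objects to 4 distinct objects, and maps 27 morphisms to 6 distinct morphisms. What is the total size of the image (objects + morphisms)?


The image of F consists of distinct objects and distinct morphisms.
|Im(F)| on objects = 4
|Im(F)| on morphisms = 6
Total image cardinality = 4 + 6 = 10

10


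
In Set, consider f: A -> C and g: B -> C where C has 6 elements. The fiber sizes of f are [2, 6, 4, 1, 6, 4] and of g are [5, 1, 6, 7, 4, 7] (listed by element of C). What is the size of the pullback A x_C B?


The pullback A x_C B consists of pairs (a, b) with f(a) = g(b).
For each element c in C, the fiber product has |f^-1(c)| * |g^-1(c)| elements.
Summing over C: 2 * 5 + 6 * 1 + 4 * 6 + 1 * 7 + 6 * 4 + 4 * 7
= 10 + 6 + 24 + 7 + 24 + 28 = 99

99


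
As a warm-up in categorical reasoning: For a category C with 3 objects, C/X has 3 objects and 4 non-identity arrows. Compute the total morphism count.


In the slice category C/X, objects are morphisms to X.
Identity morphisms: 3 (one per object of C/X).
Non-identity morphisms: 4.
Total = 3 + 4 = 7

7


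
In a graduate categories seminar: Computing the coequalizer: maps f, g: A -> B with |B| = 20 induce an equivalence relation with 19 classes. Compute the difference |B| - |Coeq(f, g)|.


The coequalizer Coeq(f, g) = B / ~ has one element per equivalence class.
|B| = 20, |Coeq(f, g)| = 19.
|B| - |Coeq(f, g)| = 20 - 19 = 1.

1


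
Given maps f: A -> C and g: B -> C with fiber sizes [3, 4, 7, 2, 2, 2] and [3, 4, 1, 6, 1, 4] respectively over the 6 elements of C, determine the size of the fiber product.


The pullback A x_C B consists of pairs (a, b) with f(a) = g(b).
For each element c in C, the fiber product has |f^-1(c)| * |g^-1(c)| elements.
Summing over C: 3 * 3 + 4 * 4 + 7 * 1 + 2 * 6 + 2 * 1 + 2 * 4
= 9 + 16 + 7 + 12 + 2 + 8 = 54

54


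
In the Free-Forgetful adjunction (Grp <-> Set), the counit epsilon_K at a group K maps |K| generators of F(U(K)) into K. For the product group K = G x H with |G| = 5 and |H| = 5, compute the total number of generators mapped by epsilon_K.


The counit epsilon_K: F(U(K)) -> K of the Free-Forgetful adjunction
maps |K| generators of F(U(K)) into K. For K = G x H (the product group),
|G x H| = |G| * |H|.
Total generators mapped = 5 * 5 = 25.

25


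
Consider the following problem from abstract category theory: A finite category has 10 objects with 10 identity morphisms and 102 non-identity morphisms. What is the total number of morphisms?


Each object has an identity morphism, giving 10 identities.
Adding the 102 non-identity morphisms:
Total = 10 + 102 = 112

112


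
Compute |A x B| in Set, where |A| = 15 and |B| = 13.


In Set, the product A x B is the Cartesian product.
By the universal property, |A x B| = |A| * |B|.
|A x B| = 15 * 13 = 195

195


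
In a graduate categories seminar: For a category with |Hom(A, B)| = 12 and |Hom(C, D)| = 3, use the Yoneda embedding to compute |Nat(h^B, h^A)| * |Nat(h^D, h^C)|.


By the Yoneda lemma, Nat(h^B, h^A) is isomorphic to Hom(A, B),
so |Nat(h^B, h^A)| = |Hom(A, B)| and |Nat(h^D, h^C)| = |Hom(C, D)|.
|Hom(A, B)| = 12, |Hom(C, D)| = 3.
|Nat(h^B, h^A) x Nat(h^D, h^C)| = 12 * 3 = 36

36


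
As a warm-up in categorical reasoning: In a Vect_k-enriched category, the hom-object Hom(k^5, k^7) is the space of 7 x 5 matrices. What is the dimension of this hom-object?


In Vect-enriched categories, Hom(k^n, k^m) is the space of m x n matrices.
dim(Hom(k^5, k^7)) = 7 * 5 = 35

35


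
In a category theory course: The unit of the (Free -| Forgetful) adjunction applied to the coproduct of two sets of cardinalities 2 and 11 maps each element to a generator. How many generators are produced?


The unit eta_X: X -> U(F(X)) of the Free-Forgetful adjunction
maps each element of X to a generator of F(X). For X = S + T (disjoint
union in Set), |S + T| = |S| + |T|.
Total mappings = 2 + 11 = 13.

13


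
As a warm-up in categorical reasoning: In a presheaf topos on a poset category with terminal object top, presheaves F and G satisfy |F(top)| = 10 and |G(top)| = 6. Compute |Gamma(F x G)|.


Global sections of a presheaf on a poset with terminal top satisfy
Gamma(H) ~ H(top). Presheaves admit pointwise products, so
(F x G)(top) = F(top) x G(top) (Cartesian product).
|Gamma(F x G)| = |F(top)| * |G(top)| = 10 * 6 = 60.

60


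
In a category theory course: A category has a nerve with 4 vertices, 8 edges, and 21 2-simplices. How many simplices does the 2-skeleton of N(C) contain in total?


The 2-skeleton of the nerve N(C) consists of simplices in dimensions 0, 1, 2:
  |N(C)_0| = 4 (objects)
  |N(C)_1| = 8 (morphisms)
  |N(C)_2| = 21 (composable pairs)
Total = 4 + 8 + 21 = 33

33


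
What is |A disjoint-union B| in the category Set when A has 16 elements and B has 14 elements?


In Set, the coproduct A + B is the disjoint union.
|A + B| = |A| + |B| = 16 + 14 = 30

30


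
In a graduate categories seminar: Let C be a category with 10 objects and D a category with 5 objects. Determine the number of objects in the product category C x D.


The product category C x D has objects that are pairs (c, d).
Number of pairs = |Ob(C)| * |Ob(D)| = 10 * 5 = 50

50


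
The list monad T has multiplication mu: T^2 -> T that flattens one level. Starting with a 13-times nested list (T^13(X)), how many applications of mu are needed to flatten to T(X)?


Each application of mu: T^2 -> T removes one layer of nesting.
Starting at depth 13 (i.e., T^13(X)), we need to reach T(X).
Number of mu applications = 13 - 1 = 12

12


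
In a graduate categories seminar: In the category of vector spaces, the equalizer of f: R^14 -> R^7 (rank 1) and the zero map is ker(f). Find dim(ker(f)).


The equalizer of f and the zero map is ker(f).
By the rank-nullity theorem: dim(ker(f)) = dim(domain) - rank(f).
dim(ker(f)) = 14 - 1 = 13

13


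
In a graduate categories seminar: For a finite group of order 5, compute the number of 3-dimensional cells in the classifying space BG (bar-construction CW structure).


In the bar-construction CW model of BG, the n-cells are indexed by
n-tuples [g_1|...|g_n] of non-identity elements of G (degenerate
simplices with some g_i = e do not contribute cells), so there are
(|G| - 1)^n n-cells.
For dim = 3 with |G| = 5:
cells = (5 - 1)^3 = 4^3 = 64

64


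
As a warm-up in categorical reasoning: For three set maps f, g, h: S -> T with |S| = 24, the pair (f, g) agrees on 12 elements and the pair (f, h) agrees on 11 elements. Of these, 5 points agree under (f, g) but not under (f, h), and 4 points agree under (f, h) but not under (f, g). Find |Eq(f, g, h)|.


Eq(f, g, h) is the triple-agreement set: points in S where all three
maps take the same value. Using inclusion-exclusion on the pairwise data:
Pair (f, g) agrees on 12 points; pair (f, h) on 11 points.
Points agreeing under (f, g) but not (f, h) = 5; under (f, h) but not (f, g) = 4.
Triple-agreement = agreement-in-(f, g) minus points that agree under (f, g) but not (f, h):
|Eq(f, g, h)| = 12 - 5 = 7
(cross-check via (f, h): 11 - 4 = 7.)

7


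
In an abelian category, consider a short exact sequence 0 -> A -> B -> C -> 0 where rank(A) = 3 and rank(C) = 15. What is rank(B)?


For a short exact sequence 0 -> A -> B -> C -> 0,
rank is additive: rank(B) = rank(A) + rank(C).
rank(B) = 3 + 15 = 18

18


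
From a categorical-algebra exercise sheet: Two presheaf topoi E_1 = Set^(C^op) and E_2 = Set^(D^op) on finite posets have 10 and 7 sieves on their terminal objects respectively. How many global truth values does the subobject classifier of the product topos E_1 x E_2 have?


In a product of presheaf topoi E_1 x E_2, the subobject classifier
is Omega = Omega_1 x Omega_2 (componentwise), so
|Omega(top)| = |Omega_1(top_1)| * |Omega_2(top_2)|.
= 10 * 7 = 70.

70


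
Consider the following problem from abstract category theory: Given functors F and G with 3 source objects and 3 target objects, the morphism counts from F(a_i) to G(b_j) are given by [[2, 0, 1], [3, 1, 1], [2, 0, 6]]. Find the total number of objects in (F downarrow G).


Objects of (F downarrow G) are triples (a, b, h: F(a)->G(b)).
The count equals the sum of all entries in the hom-matrix.
sum(row 0) = 3
sum(row 1) = 5
sum(row 2) = 8
Grand total = 16

16


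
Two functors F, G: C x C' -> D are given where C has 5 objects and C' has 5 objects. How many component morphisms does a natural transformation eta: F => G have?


A natural transformation eta: F => G assigns one component morphism per
object of the domain category.
The domain is the product category C x C', so
|Ob(C x C')| = |Ob(C)| * |Ob(C')| = 5 * 5 = 25.
Therefore eta has 25 component morphisms.

25


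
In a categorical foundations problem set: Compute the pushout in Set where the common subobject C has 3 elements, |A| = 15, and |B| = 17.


The pushout A +_C B identifies the images of C in A and B.
|A +_C B| = |A| + |B| - |C| (for injections).
= 15 + 17 - 3 = 29

29


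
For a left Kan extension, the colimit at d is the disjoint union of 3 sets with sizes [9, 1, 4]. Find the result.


Pointwise, the left Kan extension (Lan_F H)(d) is the colimit, indexed
by the comma category (F downarrow d), of H composed with the
projection (F downarrow d) -> C. Here that colimit is given
as a coproduct (disjoint union) of sets, so its cardinality is the
sum of the sizes of the summands.
Coproduct of sets with sizes: 9 + 1 + 4
= 14

14


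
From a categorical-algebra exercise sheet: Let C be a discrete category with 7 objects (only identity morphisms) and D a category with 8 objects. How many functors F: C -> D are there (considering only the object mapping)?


A functor from a discrete category C to D is determined by
where each object maps. Each of the 7 objects of C can map
to any of the 8 objects of D independently.
Number of functors = 8^7 = 2097152

2097152


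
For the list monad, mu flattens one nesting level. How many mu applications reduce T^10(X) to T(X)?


Each application of mu: T^2 -> T removes one layer of nesting.
Starting at depth 10 (i.e., T^10(X)), we need to reach T(X).
Number of mu applications = 10 - 1 = 9

9


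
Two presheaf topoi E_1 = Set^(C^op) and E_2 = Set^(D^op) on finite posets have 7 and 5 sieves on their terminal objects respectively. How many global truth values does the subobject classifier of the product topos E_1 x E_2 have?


In a product of presheaf topoi E_1 x E_2, the subobject classifier
is Omega = Omega_1 x Omega_2 (componentwise), so
|Omega(top)| = |Omega_1(top_1)| * |Omega_2(top_2)|.
= 7 * 5 = 35.

35


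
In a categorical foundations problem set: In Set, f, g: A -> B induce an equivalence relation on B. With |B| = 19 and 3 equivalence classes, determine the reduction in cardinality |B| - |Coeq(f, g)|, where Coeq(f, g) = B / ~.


The coequalizer Coeq(f, g) = B / ~ has one element per equivalence class.
|B| = 19, |Coeq(f, g)| = 3.
|B| - |Coeq(f, g)| = 19 - 3 = 16.

16


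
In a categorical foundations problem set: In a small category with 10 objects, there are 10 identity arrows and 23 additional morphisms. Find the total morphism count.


Each object has an identity morphism, giving 10 identities.
Adding the 23 non-identity morphisms:
Total = 10 + 23 = 33

33


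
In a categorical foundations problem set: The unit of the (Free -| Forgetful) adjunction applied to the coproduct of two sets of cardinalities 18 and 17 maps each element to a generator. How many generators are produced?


The unit eta_X: X -> U(F(X)) of the Free-Forgetful adjunction
maps each element of X to a generator of F(X). For X = S + T (disjoint
union in Set), |S + T| = |S| + |T|.
Total mappings = 18 + 17 = 35.

35


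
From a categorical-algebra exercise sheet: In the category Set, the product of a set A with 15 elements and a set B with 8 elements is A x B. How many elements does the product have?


In Set, the product A x B is the Cartesian product.
By the universal property, |A x B| = |A| * |B|.
|A x B| = 15 * 8 = 120

120


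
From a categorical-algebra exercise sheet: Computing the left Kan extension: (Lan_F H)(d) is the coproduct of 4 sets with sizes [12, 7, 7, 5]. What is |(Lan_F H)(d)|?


Pointwise, the left Kan extension (Lan_F H)(d) is the colimit, indexed
by the comma category (F downarrow d), of H composed with the
projection (F downarrow d) -> C. Here that colimit is given
as a coproduct (disjoint union) of sets, so its cardinality is the
sum of the sizes of the summands.
Coproduct of sets with sizes: 12 + 7 + 7 + 5
= 31

31


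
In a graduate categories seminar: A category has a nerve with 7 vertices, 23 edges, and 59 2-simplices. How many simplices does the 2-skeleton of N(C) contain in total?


The 2-skeleton of the nerve N(C) consists of simplices in dimensions 0, 1, 2:
  |N(C)_0| = 7 (objects)
  |N(C)_1| = 23 (morphisms)
  |N(C)_2| = 59 (composable pairs)
Total = 7 + 23 + 59 = 89

89


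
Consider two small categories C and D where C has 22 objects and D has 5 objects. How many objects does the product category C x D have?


The product category C x D has objects that are pairs (c, d).
Number of pairs = |Ob(C)| * |Ob(D)| = 22 * 5 = 110

110


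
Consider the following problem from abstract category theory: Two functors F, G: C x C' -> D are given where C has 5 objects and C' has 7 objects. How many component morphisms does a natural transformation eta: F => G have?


A natural transformation eta: F => G assigns one component morphism per
object of the domain category.
The domain is the product category C x C', so
|Ob(C x C')| = |Ob(C)| * |Ob(C')| = 5 * 7 = 35.
Therefore eta has 35 component morphisms.

35


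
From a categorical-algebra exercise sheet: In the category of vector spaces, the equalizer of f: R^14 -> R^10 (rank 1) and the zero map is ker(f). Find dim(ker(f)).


The equalizer of f and the zero map is ker(f).
By the rank-nullity theorem: dim(ker(f)) = dim(domain) - rank(f).
dim(ker(f)) = 14 - 1 = 13

13


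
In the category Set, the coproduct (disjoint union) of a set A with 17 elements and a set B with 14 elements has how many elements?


In Set, the coproduct A + B is the disjoint union.
|A + B| = |A| + |B| = 17 + 14 = 31

31


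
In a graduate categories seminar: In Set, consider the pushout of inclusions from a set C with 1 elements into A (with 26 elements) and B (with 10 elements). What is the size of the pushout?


The pushout A +_C B identifies the images of C in A and B.
|A +_C B| = |A| + |B| - |C| (for injections).
= 26 + 10 - 1 = 35

35


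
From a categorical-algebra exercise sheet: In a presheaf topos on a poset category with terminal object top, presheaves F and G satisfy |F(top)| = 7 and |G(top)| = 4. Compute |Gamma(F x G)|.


Global sections of a presheaf on a poset with terminal top satisfy
Gamma(H) ~ H(top). Presheaves admit pointwise products, so
(F x G)(top) = F(top) x G(top) (Cartesian product).
|Gamma(F x G)| = |F(top)| * |G(top)| = 7 * 4 = 28.

28


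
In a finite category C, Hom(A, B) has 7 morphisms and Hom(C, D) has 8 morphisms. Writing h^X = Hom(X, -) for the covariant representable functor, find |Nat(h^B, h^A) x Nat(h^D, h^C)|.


By the Yoneda lemma, Nat(h^B, h^A) is isomorphic to Hom(A, B),
so |Nat(h^B, h^A)| = |Hom(A, B)| and |Nat(h^D, h^C)| = |Hom(C, D)|.
|Hom(A, B)| = 7, |Hom(C, D)| = 8.
|Nat(h^B, h^A) x Nat(h^D, h^C)| = 7 * 8 = 56

56


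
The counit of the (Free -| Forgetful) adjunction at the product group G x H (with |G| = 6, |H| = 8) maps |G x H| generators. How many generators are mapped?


The counit epsilon_K: F(U(K)) -> K of the Free-Forgetful adjunction
maps |K| generators of F(U(K)) into K. For K = G x H (the product group),
|G x H| = |G| * |H|.
Total generators mapped = 6 * 8 = 48.

48


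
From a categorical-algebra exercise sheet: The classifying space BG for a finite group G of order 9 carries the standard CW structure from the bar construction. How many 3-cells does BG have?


In the bar-construction CW model of BG, the n-cells are indexed by
n-tuples [g_1|...|g_n] of non-identity elements of G (degenerate
simplices with some g_i = e do not contribute cells), so there are
(|G| - 1)^n n-cells.
For dim = 3 with |G| = 9:
cells = (9 - 1)^3 = 8^3 = 512

512


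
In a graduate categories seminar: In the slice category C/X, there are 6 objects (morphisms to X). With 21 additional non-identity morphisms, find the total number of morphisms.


In the slice category C/X, objects are morphisms to X.
Identity morphisms: 6 (one per object of C/X).
Non-identity morphisms: 21.
Total = 6 + 21 = 27

27


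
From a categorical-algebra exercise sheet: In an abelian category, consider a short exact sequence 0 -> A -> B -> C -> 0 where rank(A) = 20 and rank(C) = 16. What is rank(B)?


For a short exact sequence 0 -> A -> B -> C -> 0,
rank is additive: rank(B) = rank(A) + rank(C).
rank(B) = 20 + 16 = 36

36


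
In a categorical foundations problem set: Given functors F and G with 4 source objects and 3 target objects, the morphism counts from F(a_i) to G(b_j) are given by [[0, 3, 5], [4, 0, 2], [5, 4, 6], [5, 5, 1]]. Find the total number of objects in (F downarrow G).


Objects of (F downarrow G) are triples (a, b, h: F(a)->G(b)).
The count equals the sum of all entries in the hom-matrix.
sum(row 0) = 8
sum(row 1) = 6
sum(row 2) = 15
sum(row 3) = 11
Grand total = 40

40


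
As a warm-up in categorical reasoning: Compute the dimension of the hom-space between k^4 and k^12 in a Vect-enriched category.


In Vect-enriched categories, Hom(k^n, k^m) is the space of m x n matrices.
dim(Hom(k^4, k^12)) = 12 * 4 = 48

48


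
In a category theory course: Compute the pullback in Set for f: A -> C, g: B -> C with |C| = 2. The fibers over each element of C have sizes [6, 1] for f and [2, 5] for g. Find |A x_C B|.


The pullback A x_C B consists of pairs (a, b) with f(a) = g(b).
For each element c in C, the fiber product has |f^-1(c)| * |g^-1(c)| elements.
Summing over C: 6 * 2 + 1 * 5
= 12 + 5 = 17

17


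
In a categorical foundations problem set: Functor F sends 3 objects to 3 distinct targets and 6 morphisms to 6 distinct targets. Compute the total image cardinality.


The image of F consists of distinct objects and distinct morphisms.
|Im(F)| on objects = 3
|Im(F)| on morphisms = 6
Total image cardinality = 3 + 6 = 9

9


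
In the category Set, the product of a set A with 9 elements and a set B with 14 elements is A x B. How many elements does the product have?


In Set, the product A x B is the Cartesian product.
By the universal property, |A x B| = |A| * |B|.
|A x B| = 9 * 14 = 126

126


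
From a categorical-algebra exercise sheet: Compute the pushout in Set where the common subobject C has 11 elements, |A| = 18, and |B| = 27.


The pushout A +_C B identifies the images of C in A and B.
|A +_C B| = |A| + |B| - |C| (for injections).
= 18 + 27 - 11 = 34

34


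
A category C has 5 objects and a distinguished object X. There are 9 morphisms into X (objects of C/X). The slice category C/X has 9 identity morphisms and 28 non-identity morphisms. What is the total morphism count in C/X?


In the slice category C/X, objects are morphisms to X.
Identity morphisms: 9 (one per object of C/X).
Non-identity morphisms: 28.
Total = 9 + 28 = 37

37


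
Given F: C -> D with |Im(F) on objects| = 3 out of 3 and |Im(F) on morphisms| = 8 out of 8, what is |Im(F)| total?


The image of F consists of distinct objects and distinct morphisms.
|Im(F)| on objects = 3
|Im(F)| on morphisms = 8
Total image cardinality = 3 + 8 = 11

11


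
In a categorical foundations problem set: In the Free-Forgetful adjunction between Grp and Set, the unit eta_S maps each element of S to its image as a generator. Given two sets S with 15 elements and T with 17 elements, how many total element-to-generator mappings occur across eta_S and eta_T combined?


The unit eta_X: X -> U(F(X)) of the Free-Forgetful adjunction
maps each element of X to a generator of F(X). For X = S + T (disjoint
union in Set), |S + T| = |S| + |T|.
Total mappings = 15 + 17 = 32.

32


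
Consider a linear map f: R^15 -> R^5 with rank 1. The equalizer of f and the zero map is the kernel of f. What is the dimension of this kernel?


The equalizer of f and the zero map is ker(f).
By the rank-nullity theorem: dim(ker(f)) = dim(domain) - rank(f).
dim(ker(f)) = 15 - 1 = 14

14


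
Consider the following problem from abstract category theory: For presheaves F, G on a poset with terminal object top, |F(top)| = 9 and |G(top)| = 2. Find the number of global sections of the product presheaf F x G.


Global sections of a presheaf on a poset with terminal top satisfy
Gamma(H) ~ H(top). Presheaves admit pointwise products, so
(F x G)(top) = F(top) x G(top) (Cartesian product).
|Gamma(F x G)| = |F(top)| * |G(top)| = 9 * 2 = 18.

18


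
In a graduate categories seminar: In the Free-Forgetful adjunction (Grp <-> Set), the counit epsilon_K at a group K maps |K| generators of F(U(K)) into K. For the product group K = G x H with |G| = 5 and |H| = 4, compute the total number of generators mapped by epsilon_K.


The counit epsilon_K: F(U(K)) -> K of the Free-Forgetful adjunction
maps |K| generators of F(U(K)) into K. For K = G x H (the product group),
|G x H| = |G| * |H|.
Total generators mapped = 5 * 4 = 20.

20


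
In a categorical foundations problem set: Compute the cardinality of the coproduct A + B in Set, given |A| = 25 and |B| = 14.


In Set, the coproduct A + B is the disjoint union.
|A + B| = |A| + |B| = 25 + 14 = 39

39


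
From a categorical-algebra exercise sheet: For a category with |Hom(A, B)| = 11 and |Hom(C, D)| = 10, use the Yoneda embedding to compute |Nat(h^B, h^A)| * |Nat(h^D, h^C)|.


By the Yoneda lemma, Nat(h^B, h^A) is isomorphic to Hom(A, B),
so |Nat(h^B, h^A)| = |Hom(A, B)| and |Nat(h^D, h^C)| = |Hom(C, D)|.
|Hom(A, B)| = 11, |Hom(C, D)| = 10.
|Nat(h^B, h^A) x Nat(h^D, h^C)| = 11 * 10 = 110

110


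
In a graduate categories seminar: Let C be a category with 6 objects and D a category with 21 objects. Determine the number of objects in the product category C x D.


The product category C x D has objects that are pairs (c, d).
Number of pairs = |Ob(C)| * |Ob(D)| = 6 * 21 = 126

126


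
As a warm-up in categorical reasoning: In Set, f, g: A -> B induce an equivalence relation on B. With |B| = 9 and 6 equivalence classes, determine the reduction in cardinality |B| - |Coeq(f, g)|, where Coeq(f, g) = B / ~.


The coequalizer Coeq(f, g) = B / ~ has one element per equivalence class.
|B| = 9, |Coeq(f, g)| = 6.
|B| - |Coeq(f, g)| = 9 - 6 = 3.

3


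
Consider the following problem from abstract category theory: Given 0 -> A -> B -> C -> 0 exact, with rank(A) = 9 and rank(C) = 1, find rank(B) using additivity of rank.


For a short exact sequence 0 -> A -> B -> C -> 0,
rank is additive: rank(B) = rank(A) + rank(C).
rank(B) = 9 + 1 = 10

10


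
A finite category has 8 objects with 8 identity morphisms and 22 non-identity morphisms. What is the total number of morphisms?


Each object has an identity morphism, giving 8 identities.
Adding the 22 non-identity morphisms:
Total = 8 + 22 = 30

30


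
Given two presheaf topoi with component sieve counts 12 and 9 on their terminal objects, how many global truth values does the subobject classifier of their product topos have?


In a product of presheaf topoi E_1 x E_2, the subobject classifier
is Omega = Omega_1 x Omega_2 (componentwise), so
|Omega(top)| = |Omega_1(top_1)| * |Omega_2(top_2)|.
= 12 * 9 = 108.

108


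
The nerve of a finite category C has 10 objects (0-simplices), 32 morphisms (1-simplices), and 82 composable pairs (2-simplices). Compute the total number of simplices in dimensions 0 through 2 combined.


The 2-skeleton of the nerve N(C) consists of simplices in dimensions 0, 1, 2:
  |N(C)_0| = 10 (objects)
  |N(C)_1| = 32 (morphisms)
  |N(C)_2| = 82 (composable pairs)
Total = 10 + 32 + 82 = 124

124


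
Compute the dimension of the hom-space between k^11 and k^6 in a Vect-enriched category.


In Vect-enriched categories, Hom(k^n, k^m) is the space of m x n matrices.
dim(Hom(k^11, k^6)) = 6 * 11 = 66

66


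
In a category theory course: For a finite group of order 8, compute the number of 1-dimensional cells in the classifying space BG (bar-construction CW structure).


In the bar-construction CW model of BG, the n-cells are indexed by
n-tuples [g_1|...|g_n] of non-identity elements of G (degenerate
simplices with some g_i = e do not contribute cells), so there are
(|G| - 1)^n n-cells.
For dim = 1 with |G| = 8:
cells = (8 - 1)^1 = 7^1 = 7

7


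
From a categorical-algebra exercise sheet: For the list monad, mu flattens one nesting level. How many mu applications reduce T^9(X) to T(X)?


Each application of mu: T^2 -> T removes one layer of nesting.
Starting at depth 9 (i.e., T^9(X)), we need to reach T(X).
Number of mu applications = 9 - 1 = 8

8


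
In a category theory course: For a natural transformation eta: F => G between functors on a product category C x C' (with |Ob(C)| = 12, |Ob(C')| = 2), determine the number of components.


A natural transformation eta: F => G assigns one component morphism per
object of the domain category.
The domain is the product category C x C', so
|Ob(C x C')| = |Ob(C)| * |Ob(C')| = 12 * 2 = 24.
Therefore eta has 24 component morphisms.

24


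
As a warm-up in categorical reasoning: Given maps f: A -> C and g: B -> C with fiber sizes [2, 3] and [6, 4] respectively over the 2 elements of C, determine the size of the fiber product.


The pullback A x_C B consists of pairs (a, b) with f(a) = g(b).
For each element c in C, the fiber product has |f^-1(c)| * |g^-1(c)| elements.
Summing over C: 2 * 6 + 3 * 4
= 12 + 12 = 24

24


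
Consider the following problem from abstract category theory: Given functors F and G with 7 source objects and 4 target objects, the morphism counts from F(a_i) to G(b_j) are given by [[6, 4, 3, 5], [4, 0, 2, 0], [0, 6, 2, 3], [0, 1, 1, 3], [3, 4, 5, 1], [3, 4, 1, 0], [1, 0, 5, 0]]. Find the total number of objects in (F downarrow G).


Objects of (F downarrow G) are triples (a, b, h: F(a)->G(b)).
The count equals the sum of all entries in the hom-matrix.
sum(row 0) = 18
sum(row 1) = 6
sum(row 2) = 11
sum(row 3) = 5
sum(row 4) = 13
sum(row 5) = 8
sum(row 6) = 6
Grand total = 67

67


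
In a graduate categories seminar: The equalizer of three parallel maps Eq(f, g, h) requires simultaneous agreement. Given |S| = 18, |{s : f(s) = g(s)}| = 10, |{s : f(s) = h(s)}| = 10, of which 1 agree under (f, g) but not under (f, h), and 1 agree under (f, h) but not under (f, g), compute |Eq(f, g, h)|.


Eq(f, g, h) is the triple-agreement set: points in S where all three
maps take the same value. Using inclusion-exclusion on the pairwise data:
Pair (f, g) agrees on 10 points; pair (f, h) on 10 points.
Points agreeing under (f, g) but not (f, h) = 1; under (f, h) but not (f, g) = 1.
Triple-agreement = agreement-in-(f, g) minus points that agree under (f, g) but not (f, h):
|Eq(f, g, h)| = 10 - 1 = 9
(cross-check via (f, h): 10 - 1 = 9.)

9


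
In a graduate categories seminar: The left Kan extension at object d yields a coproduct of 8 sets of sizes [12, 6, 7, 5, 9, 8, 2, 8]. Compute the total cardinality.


Pointwise, the left Kan extension (Lan_F H)(d) is the colimit, indexed
by the comma category (F downarrow d), of H composed with the
projection (F downarrow d) -> C. Here that colimit is given
as a coproduct (disjoint union) of sets, so its cardinality is the
sum of the sizes of the summands.
Coproduct of sets with sizes: 12 + 6 + 7 + 5 + 9 + 8 + 2 + 8
= 57

57


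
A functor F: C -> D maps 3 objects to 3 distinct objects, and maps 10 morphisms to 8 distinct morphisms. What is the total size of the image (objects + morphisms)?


The image of F consists of distinct objects and distinct morphisms.
|Im(F)| on objects = 3
|Im(F)| on morphisms = 8
Total image cardinality = 3 + 8 = 11

11


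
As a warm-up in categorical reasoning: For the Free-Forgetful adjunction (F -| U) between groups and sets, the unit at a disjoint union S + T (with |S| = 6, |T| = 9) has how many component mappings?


The unit eta_X: X -> U(F(X)) of the Free-Forgetful adjunction
maps each element of X to a generator of F(X). For X = S + T (disjoint
union in Set), |S + T| = |S| + |T|.
Total mappings = 6 + 9 = 15.

15


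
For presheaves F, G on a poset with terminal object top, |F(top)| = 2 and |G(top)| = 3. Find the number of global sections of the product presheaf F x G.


Global sections of a presheaf on a poset with terminal top satisfy
Gamma(H) ~ H(top). Presheaves admit pointwise products, so
(F x G)(top) = F(top) x G(top) (Cartesian product).
|Gamma(F x G)| = |F(top)| * |G(top)| = 2 * 3 = 6.

6


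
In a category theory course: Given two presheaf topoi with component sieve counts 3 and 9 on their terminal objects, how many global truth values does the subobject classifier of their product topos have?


In a product of presheaf topoi E_1 x E_2, the subobject classifier
is Omega = Omega_1 x Omega_2 (componentwise), so
|Omega(top)| = |Omega_1(top_1)| * |Omega_2(top_2)|.
= 3 * 9 = 27.

27


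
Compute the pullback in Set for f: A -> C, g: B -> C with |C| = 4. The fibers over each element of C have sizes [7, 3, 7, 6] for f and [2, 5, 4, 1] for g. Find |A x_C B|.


The pullback A x_C B consists of pairs (a, b) with f(a) = g(b).
For each element c in C, the fiber product has |f^-1(c)| * |g^-1(c)| elements.
Summing over C: 7 * 2 + 3 * 5 + 7 * 4 + 6 * 1
= 14 + 15 + 28 + 6 = 63

63


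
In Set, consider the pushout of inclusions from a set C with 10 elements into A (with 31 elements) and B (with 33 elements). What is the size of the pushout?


The pushout A +_C B identifies the images of C in A and B.
|A +_C B| = |A| + |B| - |C| (for injections).
= 31 + 33 - 10 = 54

54


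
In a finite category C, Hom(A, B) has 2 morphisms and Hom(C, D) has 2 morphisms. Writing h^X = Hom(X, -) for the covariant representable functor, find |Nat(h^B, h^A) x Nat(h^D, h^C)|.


By the Yoneda lemma, Nat(h^B, h^A) is isomorphic to Hom(A, B),
so |Nat(h^B, h^A)| = |Hom(A, B)| and |Nat(h^D, h^C)| = |Hom(C, D)|.
|Hom(A, B)| = 2, |Hom(C, D)| = 2.
|Nat(h^B, h^A) x Nat(h^D, h^C)| = 2 * 2 = 4

4
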